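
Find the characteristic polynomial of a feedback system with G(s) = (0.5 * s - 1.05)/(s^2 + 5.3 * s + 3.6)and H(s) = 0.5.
Characteristic poly = G_den * H_den + G_num * H_num = (s^2 + 5.3*s + 3.6) + (0.25*s - 0.525) = s^2 + 5.55*s + 3.075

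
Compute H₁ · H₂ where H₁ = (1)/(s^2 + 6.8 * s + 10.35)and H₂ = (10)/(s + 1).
Series: H = H₁ · H₂ = (n₁·n₂)/(d₁·d₂).
Num: n₁·n₂ = 10. Den: d₁·d₂ = s^3 + 7.8*s^2 + 17.15*s + 10.35.
H(s) = (10)/(s^3 + 7.8*s^2 + 17.15*s + 10.35)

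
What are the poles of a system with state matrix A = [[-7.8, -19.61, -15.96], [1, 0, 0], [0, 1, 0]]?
Eigenvalues solve det(λI - A) = 0.
Characteristic polynomial: λ^3 + 7.8*λ^2 + 19.61*λ + 15.96 = 0.
Factor: (λ + 2.4)(λ + 1.9)(λ + 3.5) = 0.
Roots: -1.9, -2.4, -3.5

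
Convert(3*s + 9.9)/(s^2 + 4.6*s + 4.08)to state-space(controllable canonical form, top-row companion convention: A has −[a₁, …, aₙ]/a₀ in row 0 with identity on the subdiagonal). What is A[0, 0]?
Reachable canonical form for den = s^2 + 4.6*s + 4.08: top row of A = -[a₁,a₂,...,aₙ]/a₀, ones on the subdiagonal, zeros elsewhere.
A = [[-4.6, -4.08], [1, 0]].
A[0,0] = -4.6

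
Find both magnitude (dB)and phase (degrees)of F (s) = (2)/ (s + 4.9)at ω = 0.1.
Substitute s = j*0.1: F(j0.1) = 0.407993 - 0.00832639j.
|F| = 20*log₁₀(sqrt(Re²+Im²)) = -7.79 dB.
∠F = atan2(Im, Re) = -1.17°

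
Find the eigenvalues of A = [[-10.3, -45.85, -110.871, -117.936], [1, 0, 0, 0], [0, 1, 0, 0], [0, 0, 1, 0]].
Eigenvalues solve det(λI - A) = 0.
Characteristic polynomial: λ^4 + 10.3*λ^3 + 45.85*λ^2 + 110.871*λ + 117.936 = 0.
Factor: (λ + 3.5)(λ + 3.2)(λ^2 + 3.6*λ + 10.53) = 0.
Roots: -1.8 + 2.7j, -1.8 - 2.7j, -3.2, -3.5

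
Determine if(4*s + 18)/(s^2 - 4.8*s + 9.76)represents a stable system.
Denominator: s^2 - 4.8*s + 9.76. Poles: 2.4 + 2j, 2.4 - 2j. All Re(p)<0: No (unstable)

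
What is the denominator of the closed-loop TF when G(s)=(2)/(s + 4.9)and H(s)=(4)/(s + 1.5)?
Characteristic poly = G_den * H_den + G_num * H_num = (s^2 + 6.4*s + 7.35) + (8) = s^2 + 6.4*s + 15.35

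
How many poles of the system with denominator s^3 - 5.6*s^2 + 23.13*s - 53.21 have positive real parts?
s^3 - 5.6*s^2 + 23.13*s - 53.21 = (s - 3.4)(s^2 - 2.2*s + 15.65). Poles: 1.1 + 3.8j, 1.1 - 3.8j, 3.4. RHP poles (Re>0): 3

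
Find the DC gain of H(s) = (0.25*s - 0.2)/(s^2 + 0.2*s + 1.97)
DC gain = H(0) = num(0)/den(0) = -0.2/1.97 = -0.1015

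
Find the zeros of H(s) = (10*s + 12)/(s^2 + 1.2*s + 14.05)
Set numerator = 0: 10*s + 12 = 0 → Zeros: -1.2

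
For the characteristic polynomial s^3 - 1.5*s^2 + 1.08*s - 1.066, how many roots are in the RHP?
s^3 - 1.5*s^2 + 1.08*s - 1.066 = (s - 1.3)(s^2 - 0.2*s + 0.82). Poles: 0.1 + 0.9j, 0.1 - 0.9j, 1.3. RHP poles (Re>0): 3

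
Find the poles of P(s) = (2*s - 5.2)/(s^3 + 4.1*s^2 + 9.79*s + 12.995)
Set denominator = 0: s^3 + 4.1*s^2 + 9.79*s + 12.995 = (s + 2.3)(s^2 + 1.8*s + 5.65) = 0 → Poles: -0.9 + 2.2j, -0.9 - 2.2j, -2.3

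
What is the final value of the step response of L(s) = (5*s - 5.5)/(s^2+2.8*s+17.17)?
FVT: lim_{t→∞} y(t) = lim_{s→0} s*Y(s) where Y(s) = L(s)/s.
= lim_{s→0} L(s) = L(0) = num(0)/den(0) = -5.5/17.17 = -0.3203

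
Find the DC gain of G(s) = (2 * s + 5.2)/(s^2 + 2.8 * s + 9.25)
DC gain = G(0) = num(0)/den(0) = 5.2/9.25 = 0.5622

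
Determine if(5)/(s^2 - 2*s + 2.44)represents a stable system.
Denominator: s^2 - 2*s + 2.44. Poles: 1 + 1.2j, 1 - 1.2j. All Re(p)<0: No (unstable)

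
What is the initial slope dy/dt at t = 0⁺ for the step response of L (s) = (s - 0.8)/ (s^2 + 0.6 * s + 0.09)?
IVT: y'(0⁺) = lim_{s→∞} s²·Y(s) = lim_{s→∞} s·L(s).
deg(num) = 1, deg(den) = 2, relative degree = 1, so s·L(s) → (leading num)/(leading den) = 1/1 = 1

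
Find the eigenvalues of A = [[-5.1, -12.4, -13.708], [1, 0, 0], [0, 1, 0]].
Eigenvalues solve det(λI - A) = 0.
Characteristic polynomial: λ^3 + 5.1*λ^2 + 12.4*λ + 13.708 = 0.
Factor: (λ + 2.3)(λ^2 + 2.8*λ + 5.96) = 0.
Roots: -1.4 + 2j, -1.4 - 2j, -2.3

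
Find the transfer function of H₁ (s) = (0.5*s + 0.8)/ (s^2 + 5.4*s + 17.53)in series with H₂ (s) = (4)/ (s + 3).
Series: H = H₁ · H₂ = (n₁·n₂)/(d₁·d₂).
Num: n₁·n₂ = 2*s + 3.2. Den: d₁·d₂ = s^3 + 8.4*s^2 + 33.73*s + 52.59.
H(s) = (2*s + 3.2)/(s^3 + 8.4*s^2 + 33.73*s + 52.59)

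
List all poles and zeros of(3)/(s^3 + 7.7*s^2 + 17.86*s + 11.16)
Set denominator = 0: s^3 + 7.7*s^2 + 17.86*s + 11.16 = (s + 3.1)(s + 1)(s + 3.6) = 0 → Poles: -1, -3.1, -3.6
Numerator is a nonzero constant (3) → Zeros: none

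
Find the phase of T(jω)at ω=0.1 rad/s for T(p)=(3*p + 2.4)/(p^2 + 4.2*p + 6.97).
Substitute p = j*0.1: T(j0.1) = 0.346168 + 0.022214j.
∠T(j0.1) = atan2(Im, Re) = atan2(0.022214, 0.346168) = 3.67°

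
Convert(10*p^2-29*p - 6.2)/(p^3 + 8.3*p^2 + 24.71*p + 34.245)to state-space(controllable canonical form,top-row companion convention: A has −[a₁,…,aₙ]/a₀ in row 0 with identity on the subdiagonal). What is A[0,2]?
Reachable canonical form for den = p^3 + 8.3*p^2 + 24.71*p + 34.245: top row of A = -[a₁,a₂,...,aₙ]/a₀, ones on the subdiagonal, zeros elsewhere.
A = [[-8.3, -24.71, -34.245], [1, 0, 0], [0, 1, 0]].
A[0,2] = -34.245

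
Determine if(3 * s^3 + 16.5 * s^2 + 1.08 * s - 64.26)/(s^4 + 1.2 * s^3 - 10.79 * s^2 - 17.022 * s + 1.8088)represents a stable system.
Denominator: s^4 + 1.2*s^3 - 10.79*s^2 - 17.022*s + 1.8088 = (s - 3.4)(s - 0.1)(s + 2.8)(s + 1.9). Poles: -1.9, -2.8, 0.1, 3.4. All Re(p)<0: No (unstable)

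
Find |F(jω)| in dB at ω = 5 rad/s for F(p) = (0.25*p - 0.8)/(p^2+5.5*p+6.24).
Substitute p = j*5: F(j5) = 0.0445619 - 0.00130844j.
|F(j5)| = sqrt(Re² + Im²) = 0.04458.
20*log₁₀(0.04458) = -27.02 dB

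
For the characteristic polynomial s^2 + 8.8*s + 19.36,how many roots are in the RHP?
s^2 + 8.8*s + 19.36 = (s + 4.4)(s + 4.4). Poles: -4.4, -4.4. RHP poles (Re>0): 0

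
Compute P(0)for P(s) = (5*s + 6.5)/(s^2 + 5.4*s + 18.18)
DC gain = P(0) = num(0)/den(0) = 6.5/18.18 = 0.3575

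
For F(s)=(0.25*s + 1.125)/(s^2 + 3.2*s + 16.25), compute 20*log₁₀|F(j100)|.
Substitute s = j*100: F(j100) = -3.23892e-05 - 0.00250511j.
|F(j100)| = sqrt(Re² + Im²) = 0.002505.
20*log₁₀(0.002505) = -52.02 dB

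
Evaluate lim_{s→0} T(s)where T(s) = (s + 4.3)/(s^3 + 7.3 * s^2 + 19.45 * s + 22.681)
DC gain = T(0) = num(0)/den(0) = 4.3/22.681 = 0.1896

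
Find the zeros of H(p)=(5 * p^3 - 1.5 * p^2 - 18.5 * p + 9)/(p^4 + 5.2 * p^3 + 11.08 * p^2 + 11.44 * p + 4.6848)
Set numerator = 0: 5*p^3 - 1.5*p^2 - 18.5*p + 9 = 5*(p - 1.8)(p - 0.5)(p + 2) = 0 → Zeros: -2, 0.5, 1.8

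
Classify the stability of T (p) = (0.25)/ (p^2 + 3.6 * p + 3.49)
Denominator: p^2 + 3.6*p + 3.49. Poles: -1.8 + 0.5j, -1.8 - 0.5j. Stable (all poles in LHP)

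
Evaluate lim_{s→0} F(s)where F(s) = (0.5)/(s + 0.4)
DC gain = F(0) = num(0)/den(0) = 0.5/0.4 = 1.25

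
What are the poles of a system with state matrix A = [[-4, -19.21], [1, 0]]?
Eigenvalues solve det(λI - A) = 0.
Characteristic polynomial: λ^2 + 4*λ + 19.21 = 0.
Roots: -2 + 3.9j, -2 - 3.9j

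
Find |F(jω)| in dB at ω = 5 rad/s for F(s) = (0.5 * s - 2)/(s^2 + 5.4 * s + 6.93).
Substitute s = j*5: F(j5) = 0.0981881 + 0.00836077j.
|F(j5)| = sqrt(Re² + Im²) = 0.09854.
20*log₁₀(0.09854) = -20.13 dB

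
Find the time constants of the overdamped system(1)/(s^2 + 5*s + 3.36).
Overdamped: real poles at -0.8, -4.2. τ = -1/pole → τ₁ = 1.25, τ₂ = 0.2381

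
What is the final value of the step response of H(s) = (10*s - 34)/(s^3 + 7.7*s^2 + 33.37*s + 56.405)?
FVT: lim_{t→∞} y(t) = lim_{s→0} s*Y(s) where Y(s) = H(s)/s.
= lim_{s→0} H(s) = H(0) = num(0)/den(0) = -34/56.405 = -0.6028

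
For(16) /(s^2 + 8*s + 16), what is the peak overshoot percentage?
Standard form: ωn²/(s²+2ζωn·s+ωn²) → ωn = 4, ζ = 1.
ζ ≥ 1, so the response is non-oscillatory: peak overshoot = 0%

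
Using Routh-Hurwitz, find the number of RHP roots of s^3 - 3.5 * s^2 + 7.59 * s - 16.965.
Routh array:
s^3: [1, 7.59]; s^2: [-3.5, -16.965]; s^1: [2.74286]; s^0: [-16.965]
First column: [1, -3.5, 2.74286, -16.965]. Sign changes = RHP roots = 3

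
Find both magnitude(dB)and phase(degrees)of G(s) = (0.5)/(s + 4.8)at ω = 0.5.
Substitute s = j*0.5: G(j0.5) = 0.103049 - 0.0107342j.
|G| = 20*log₁₀(sqrt(Re²+Im²)) = -19.69 dB.
∠G = atan2(Im, Re) = -5.95°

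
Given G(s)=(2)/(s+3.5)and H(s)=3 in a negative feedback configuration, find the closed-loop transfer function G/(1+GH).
Closed-loop T = G/(1+GH).
Numerator: G_num * H_den = 2.
Denominator: G_den * H_den + G_num * H_num = (s + 3.5) + (6) = s + 9.5.
T(s) = (2)/(s + 9.5)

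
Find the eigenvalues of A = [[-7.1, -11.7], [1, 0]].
Eigenvalues solve det(λI - A) = 0.
Characteristic polynomial: λ^2 + 7.1*λ + 11.7 = 0.
Factor: (λ + 4.5)(λ + 2.6) = 0.
Roots: -2.6, -4.5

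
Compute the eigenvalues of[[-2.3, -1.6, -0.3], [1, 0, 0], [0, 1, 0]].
Eigenvalues solve det(λI - A) = 0.
Characteristic polynomial: λ^3 + 2.3*λ^2 + 1.6*λ + 0.3 = 0.
Factor: (λ + 1)(λ + 0.3)(λ + 1) = 0.
Roots: -0.3, -1, -1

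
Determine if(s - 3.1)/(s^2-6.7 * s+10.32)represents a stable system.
Denominator: s^2 - 6.7*s + 10.32 = (s - 4.3)(s - 2.4). Poles: 2.4, 4.3. All Re(p)<0: No (unstable)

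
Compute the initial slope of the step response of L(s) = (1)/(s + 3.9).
IVT: y'(0⁺) = lim_{s→∞} s²·Y(s) = lim_{s→∞} s·L(s).
deg(num) = 0, deg(den) = 1, relative degree = 1, so s·L(s) → (leading num)/(leading den) = 1/1 = 1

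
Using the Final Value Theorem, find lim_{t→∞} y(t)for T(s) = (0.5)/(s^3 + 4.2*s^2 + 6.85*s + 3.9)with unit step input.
FVT: lim_{t→∞} y(t) = lim_{s→0} s*Y(s) where Y(s) = T(s)/s.
= lim_{s→0} T(s) = T(0) = num(0)/den(0) = 0.5/3.9 = 0.1282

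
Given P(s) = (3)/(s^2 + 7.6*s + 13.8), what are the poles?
Set denominator = 0: s^2 + 7.6*s + 13.8 = (s + 3)(s + 4.6) = 0 → Poles: -3, -4.6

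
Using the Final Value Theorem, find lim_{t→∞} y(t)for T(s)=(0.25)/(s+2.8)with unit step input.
FVT: lim_{t→∞} y(t) = lim_{s→0} s*Y(s) where Y(s) = T(s)/s.
= lim_{s→0} T(s) = T(0) = num(0)/den(0) = 0.25/2.8 = 0.08929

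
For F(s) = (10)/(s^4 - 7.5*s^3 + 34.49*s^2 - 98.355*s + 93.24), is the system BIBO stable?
Denominator: s^4 - 7.5*s^3 + 34.49*s^2 - 98.355*s + 93.24 = (s - 1.6)(s - 3.5)(s^2 - 2.4*s + 16.65). Poles: 1.2 + 3.9j, 1.2 - 3.9j, 1.6, 3.5. All Re(p)<0: No (unstable)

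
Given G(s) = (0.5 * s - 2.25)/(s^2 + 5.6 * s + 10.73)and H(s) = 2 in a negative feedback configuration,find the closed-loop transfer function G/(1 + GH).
Closed-loop T = G/(1+GH).
Numerator: G_num * H_den = 0.5*s - 2.25.
Denominator: G_den * H_den + G_num * H_num = (s^2 + 5.6*s + 10.73) + (s - 4.5) = s^2 + 6.6*s + 6.23.
T(s) = (0.5*s - 2.25)/(s^2 + 6.6*s + 6.23)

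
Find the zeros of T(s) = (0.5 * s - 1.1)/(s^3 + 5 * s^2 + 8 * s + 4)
Set numerator = 0: 0.5*s - 1.1 = 0 → Zeros: 2.2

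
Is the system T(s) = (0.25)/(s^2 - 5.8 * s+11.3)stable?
Denominator: s^2 - 5.8*s + 11.3. Poles: 2.9 + 1.7j, 2.9 - 1.7j. All Re(p)<0: No (unstable)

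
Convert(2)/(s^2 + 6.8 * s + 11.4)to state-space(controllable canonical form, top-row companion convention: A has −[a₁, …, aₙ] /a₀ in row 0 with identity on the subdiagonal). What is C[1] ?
Reachable canonical form: C = numerator coefficients (right-aligned, zero-padded to length n).
num = 2, C = [[0, 2]].
C[1] = 2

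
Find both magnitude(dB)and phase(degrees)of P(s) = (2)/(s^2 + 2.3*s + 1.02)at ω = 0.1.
Substitute s = j*0.1: P(j0.1) = 1.88257 - 0.428705j.
|P| = 20*log₁₀(sqrt(Re²+Im²)) = 5.71 dB.
∠P = atan2(Im, Re) = -12.83°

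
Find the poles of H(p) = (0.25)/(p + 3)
Set denominator = 0: p + 3 = 0 → Poles: -3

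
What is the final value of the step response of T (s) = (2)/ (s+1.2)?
FVT: lim_{t→∞} y(t) = lim_{s→0} s*Y(s) where Y(s) = T(s)/s.
= lim_{s→0} T(s) = T(0) = num(0)/den(0) = 2/1.2 = 1.667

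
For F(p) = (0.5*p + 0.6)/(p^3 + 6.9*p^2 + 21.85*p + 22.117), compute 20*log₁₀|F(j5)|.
Substitute p = j*5: F(j5) = -0.00566873 - 0.0160305j.
|F(j5)| = sqrt(Re² + Im²) = 0.017.
20*log₁₀(0.017) = -35.39 dB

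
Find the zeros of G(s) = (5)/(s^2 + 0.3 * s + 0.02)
Numerator is a nonzero constant (5) → Zeros: none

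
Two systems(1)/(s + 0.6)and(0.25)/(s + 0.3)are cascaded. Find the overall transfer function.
Series: H = H₁ · H₂ = (n₁·n₂)/(d₁·d₂).
Num: n₁·n₂ = 0.25. Den: d₁·d₂ = s^2 + 0.9*s + 0.18.
H(s) = (0.25)/(s^2 + 0.9*s + 0.18)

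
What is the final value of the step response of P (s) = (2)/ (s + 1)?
FVT: lim_{t→∞} y(t) = lim_{s→0} s*Y(s) where Y(s) = P(s)/s.
= lim_{s→0} P(s) = P(0) = num(0)/den(0) = 2/1 = 2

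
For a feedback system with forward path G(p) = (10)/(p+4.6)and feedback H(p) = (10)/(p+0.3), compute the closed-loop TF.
Closed-loop T = G/(1+GH).
Numerator: G_num * H_den = 10*p + 3.
Denominator: G_den * H_den + G_num * H_num = (p^2 + 4.9*p + 1.38) + (100) = p^2 + 4.9*p + 101.38.
T(p) = (10*p + 3)/(p^2 + 4.9*p + 101.38)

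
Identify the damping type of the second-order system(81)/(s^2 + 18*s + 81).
Standard form: ωn²/(s²+2ζωn·s+ωn²) gives ωn=9, ζ=1.
Critically damped (ζ = 1)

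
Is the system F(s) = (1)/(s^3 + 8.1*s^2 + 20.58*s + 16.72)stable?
Denominator: s^3 + 8.1*s^2 + 20.58*s + 16.72 = (s + 1.9)(s + 4)(s + 2.2). Poles: -1.9, -2.2, -4. All Re(p)<0: Yes (stable)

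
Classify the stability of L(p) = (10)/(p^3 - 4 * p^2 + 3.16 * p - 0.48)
Denominator: p^3 - 4*p^2 + 3.16*p - 0.48 = (p - 0.8)(p - 3)(p - 0.2). Poles: 0.2, 0.8, 3. Unstable (3 pole(s) in RHP)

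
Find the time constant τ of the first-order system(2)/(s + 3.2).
First-order system: τ = -1/pole. Pole = -3.2. τ = -1/(-3.2) = 0.3125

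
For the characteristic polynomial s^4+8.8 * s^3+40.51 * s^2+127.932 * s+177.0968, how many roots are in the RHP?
s^4 + 8.8*s^3 + 40.51*s^2 + 127.932*s + 177.0968 = (s + 3.1)(s + 3.7)(s^2 + 2*s + 15.44). Poles: -1 + 3.8j, -1 - 3.8j, -3.1, -3.7. RHP poles (Re>0): 0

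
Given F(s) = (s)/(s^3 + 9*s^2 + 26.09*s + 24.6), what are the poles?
Set denominator = 0: s^3 + 9*s^2 + 26.09*s + 24.6 = (s + 4.1)(s + 2.5)(s + 2.4) = 0 → Poles: -2.4, -2.5, -4.1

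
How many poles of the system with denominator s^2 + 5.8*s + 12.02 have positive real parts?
Poles: -2.9 + 1.9j, -2.9 - 1.9j. RHP poles (Re>0): 0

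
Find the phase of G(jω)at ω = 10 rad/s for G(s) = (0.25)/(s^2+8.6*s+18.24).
Substitute s = j*10: G(j10) = -0.00145163 - 0.00152691j.
∠G(j10) = atan2(Im, Re) = atan2(-0.00152691, -0.00145163) = -133.55°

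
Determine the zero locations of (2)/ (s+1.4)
Numerator is a nonzero constant (2) → Zeros: none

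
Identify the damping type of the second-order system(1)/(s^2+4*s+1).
Standard form: ωn²/(s²+2ζωn·s+ωn²) gives ωn=1, ζ=2.
Overdamped (ζ = 2 > 1)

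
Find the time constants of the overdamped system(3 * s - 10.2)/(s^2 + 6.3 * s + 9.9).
Overdamped: real poles at -3.3, -3. τ = -1/pole → τ₁ = 0.303, τ₂ = 0.3333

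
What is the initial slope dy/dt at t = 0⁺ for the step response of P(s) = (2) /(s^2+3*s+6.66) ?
IVT: y'(0⁺) = lim_{s→∞} s²·Y(s) = lim_{s→∞} s·P(s).
deg(num) = 0, deg(den) = 2, relative degree = 2 ≥ 2, so s·P(s) → 0. Initial slope = 0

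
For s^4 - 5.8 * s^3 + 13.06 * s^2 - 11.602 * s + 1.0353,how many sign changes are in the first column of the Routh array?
Routh array:
s^4: [1, 13.06, 1.0353]; s^3: [-5.8, -11.602]; s^2: [11.0597, 1.0353]; s^1: [-11.0591]; s^0: [1.0353]
First column: [1, -5.8, 11.0597, -11.0591, 1.0353]. Sign changes = 4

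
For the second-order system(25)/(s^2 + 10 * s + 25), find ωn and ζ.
Standard form: ωn²/(s²+2ζωn·s+ωn²).
const=25=ωn² → ωn=5, s coeff=10=2ζωn → ζ=1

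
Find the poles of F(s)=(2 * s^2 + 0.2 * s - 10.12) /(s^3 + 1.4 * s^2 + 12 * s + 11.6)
Set denominator = 0: s^3 + 1.4*s^2 + 12*s + 11.6 = (s + 1)(s^2 + 0.4*s + 11.6) = 0 → Poles: -0.2 + 3.4j, -0.2 - 3.4j, -1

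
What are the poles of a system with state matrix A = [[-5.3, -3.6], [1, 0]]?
Eigenvalues solve det(λI - A) = 0.
Characteristic polynomial: λ^2 + 5.3*λ + 3.6 = 0.
Factor: (λ + 4.5)(λ + 0.8) = 0.
Roots: -0.8, -4.5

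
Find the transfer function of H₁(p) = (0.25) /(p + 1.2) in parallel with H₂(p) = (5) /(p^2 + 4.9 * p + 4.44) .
Parallel: H = H₁ + H₂ = (n₁·d₂ + n₂·d₁)/(d₁·d₂).
n₁·d₂ = 0.25*p^2 + 1.225*p + 1.11. n₂·d₁ = 5*p + 6. Sum = 0.25*p^2 + 6.225*p + 7.11. d₁·d₂ = p^3 + 6.1*p^2 + 10.32*p + 5.328.
H(p) = (0.25*p^2 + 6.225*p + 7.11)/(p^3 + 6.1*p^2 + 10.32*p + 5.328)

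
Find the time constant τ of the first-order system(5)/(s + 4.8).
First-order system: τ = -1/pole. Pole = -4.8. τ = -1/(-4.8) = 0.2083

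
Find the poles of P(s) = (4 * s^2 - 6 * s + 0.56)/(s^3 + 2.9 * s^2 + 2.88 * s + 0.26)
Set denominator = 0: s^3 + 2.9*s^2 + 2.88*s + 0.26 = (s + 0.1)(s^2 + 2.8*s + 2.6) = 0 → Poles: -0.1, -1.4 + 0.8j, -1.4 - 0.8j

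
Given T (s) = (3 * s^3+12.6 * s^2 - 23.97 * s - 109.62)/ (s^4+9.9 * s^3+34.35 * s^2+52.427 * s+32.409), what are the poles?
Set denominator = 0: s^4 + 9.9*s^3 + 34.35*s^2 + 52.427*s + 32.409 = (s + 2.6)(s + 4.5)(s^2 + 2.8*s + 2.77) = 0 → Poles: -1.4 + 0.9j, -1.4 - 0.9j, -2.6, -4.5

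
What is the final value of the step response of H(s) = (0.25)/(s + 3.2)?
FVT: lim_{t→∞} y(t) = lim_{s→0} s*Y(s) where Y(s) = H(s)/s.
= lim_{s→0} H(s) = H(0) = num(0)/den(0) = 0.25/3.2 = 0.07812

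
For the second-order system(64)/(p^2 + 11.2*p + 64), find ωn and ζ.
Standard form: ωn²/(p²+2ζωn·p+ωn²).
const=64=ωn² → ωn=8, p coeff=11.2=2ζωn → ζ=0.7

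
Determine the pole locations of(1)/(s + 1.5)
Set denominator = 0: s + 1.5 = 0 → Poles: -1.5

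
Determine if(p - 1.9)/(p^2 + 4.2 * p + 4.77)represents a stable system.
Denominator: p^2 + 4.2*p + 4.77. Poles: -2.1 + 0.6j, -2.1 - 0.6j. All Re(p)<0: Yes (stable)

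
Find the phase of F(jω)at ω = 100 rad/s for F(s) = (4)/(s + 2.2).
Substitute s = j*100: F(j100) = 0.000879574 - 0.0399806j.
∠F(j100) = atan2(Im, Re) = atan2(-0.0399806, 0.000879574) = -88.74°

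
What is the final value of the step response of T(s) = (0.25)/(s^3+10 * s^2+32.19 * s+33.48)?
FVT: lim_{t→∞} y(t) = lim_{s→0} s*Y(s) where Y(s) = T(s)/s.
= lim_{s→0} T(s) = T(0) = num(0)/den(0) = 0.25/33.48 = 0.007467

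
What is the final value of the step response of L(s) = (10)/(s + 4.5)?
FVT: lim_{t→∞} y(t) = lim_{s→0} s*Y(s) where Y(s) = L(s)/s.
= lim_{s→0} L(s) = L(0) = num(0)/den(0) = 10/4.5 = 2.222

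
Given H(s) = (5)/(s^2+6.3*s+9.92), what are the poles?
Set denominator = 0: s^2 + 6.3*s + 9.92 = (s + 3.2)(s + 3.1) = 0 → Poles: -3.1, -3.2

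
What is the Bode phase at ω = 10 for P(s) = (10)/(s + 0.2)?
Substitute s = j*10: P(j10) = 0.019992 - 0.9996j.
∠P(j10) = atan2(Im, Re) = atan2(-0.9996, 0.019992) = -88.85°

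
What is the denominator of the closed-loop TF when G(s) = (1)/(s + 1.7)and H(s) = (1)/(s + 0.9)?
Characteristic poly = G_den * H_den + G_num * H_num = (s^2 + 2.6*s + 1.53) + (1) = s^2 + 2.6*s + 2.53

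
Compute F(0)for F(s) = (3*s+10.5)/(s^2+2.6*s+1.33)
DC gain = F(0) = num(0)/den(0) = 10.5/1.33 = 7.895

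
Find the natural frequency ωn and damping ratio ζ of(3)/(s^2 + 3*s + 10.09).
Underdamped: complex pole -1.5 + 2.8j. ωn = |pole| = 3.176, ζ = -Re(pole)/ωn = 0.4722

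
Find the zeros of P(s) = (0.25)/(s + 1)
Numerator is a nonzero constant (0.25) → Zeros: none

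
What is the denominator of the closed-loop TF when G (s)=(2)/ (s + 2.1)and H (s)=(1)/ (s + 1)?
Characteristic poly = G_den * H_den + G_num * H_num = (s^2 + 3.1*s + 2.1) + (2) = s^2 + 3.1*s + 4.1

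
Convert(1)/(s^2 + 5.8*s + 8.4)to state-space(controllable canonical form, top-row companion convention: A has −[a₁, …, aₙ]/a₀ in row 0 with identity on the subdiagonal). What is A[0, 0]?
Reachable canonical form for den = s^2 + 5.8*s + 8.4: top row of A = -[a₁,a₂,...,aₙ]/a₀, ones on the subdiagonal, zeros elsewhere.
A = [[-5.8, -8.4], [1, 0]].
A[0,0] = -5.8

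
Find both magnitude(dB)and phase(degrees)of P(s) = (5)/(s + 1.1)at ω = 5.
Substitute s = j*5: P(j5) = 0.209844 - 0.953834j.
|P| = 20*log₁₀(sqrt(Re²+Im²)) = -0.21 dB.
∠P = atan2(Im, Re) = -77.59°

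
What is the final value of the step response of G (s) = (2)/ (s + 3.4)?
FVT: lim_{t→∞} y(t) = lim_{s→0} s*Y(s) where Y(s) = G(s)/s.
= lim_{s→0} G(s) = G(0) = num(0)/den(0) = 2/3.4 = 0.5882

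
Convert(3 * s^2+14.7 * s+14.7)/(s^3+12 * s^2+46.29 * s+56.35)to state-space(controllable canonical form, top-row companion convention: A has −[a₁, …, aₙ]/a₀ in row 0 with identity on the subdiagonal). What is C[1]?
Reachable canonical form: C = numerator coefficients (right-aligned, zero-padded to length n).
num = 3*s^2 + 14.7*s + 14.7, C = [[3, 14.7, 14.7]].
C[1] = 14.7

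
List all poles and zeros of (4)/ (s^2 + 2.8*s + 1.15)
Set denominator = 0: s^2 + 2.8*s + 1.15 = (s + 2.3)(s + 0.5) = 0 → Poles: -0.5, -2.3
Numerator is a nonzero constant (4) → Zeros: none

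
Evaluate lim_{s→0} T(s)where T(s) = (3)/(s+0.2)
DC gain = T(0) = num(0)/den(0) = 3/0.2 = 15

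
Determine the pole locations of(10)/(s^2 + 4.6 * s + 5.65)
Set denominator = 0: s^2 + 4.6*s + 5.65 = 0 → Poles: -2.3 + 0.6j, -2.3 - 0.6j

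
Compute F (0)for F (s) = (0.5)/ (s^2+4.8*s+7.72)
DC gain = F(0) = num(0)/den(0) = 0.5/7.72 = 0.06477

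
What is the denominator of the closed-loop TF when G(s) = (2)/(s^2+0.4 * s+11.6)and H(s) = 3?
Characteristic poly = G_den * H_den + G_num * H_num = (s^2 + 0.4*s + 11.6) + (6) = s^2 + 0.4*s + 17.6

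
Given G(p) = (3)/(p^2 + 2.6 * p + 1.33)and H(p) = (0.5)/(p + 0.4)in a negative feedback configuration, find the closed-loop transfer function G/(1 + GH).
Closed-loop T = G/(1+GH).
Numerator: G_num * H_den = 3*p + 1.2.
Denominator: G_den * H_den + G_num * H_num = (p^3 + 3*p^2 + 2.37*p + 0.532) + (1.5) = p^3 + 3*p^2 + 2.37*p + 2.032.
T(p) = (3*p + 1.2)/(p^3 + 3*p^2 + 2.37*p + 2.032)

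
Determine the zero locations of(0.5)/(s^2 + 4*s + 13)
Numerator is a nonzero constant (0.5) → Zeros: none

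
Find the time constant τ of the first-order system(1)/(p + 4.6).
First-order system: τ = -1/pole. Pole = -4.6. τ = -1/(-4.6) = 0.2174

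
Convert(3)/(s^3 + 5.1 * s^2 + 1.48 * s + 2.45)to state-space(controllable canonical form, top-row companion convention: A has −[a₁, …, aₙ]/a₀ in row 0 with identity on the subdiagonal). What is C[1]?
Reachable canonical form: C = numerator coefficients (right-aligned, zero-padded to length n).
num = 3, C = [[0, 0, 3]].
C[1] = 0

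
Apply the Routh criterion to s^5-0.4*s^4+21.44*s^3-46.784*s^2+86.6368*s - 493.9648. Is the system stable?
Routh array:
s^5: [1, 21.44, 86.6368]; s^4: [-0.4, -46.784, -493.9648]; s^3: [-95.52, -1148.2752]; s^2: [-41.9755, -493.9648]; s^1: [-24.2018]; s^0: [-493.9648]
First column: [1, -0.4, -95.52, -41.9755, -24.2018, -493.9648]. Sign changes = 1.
No, unstable (1 RHP root(s))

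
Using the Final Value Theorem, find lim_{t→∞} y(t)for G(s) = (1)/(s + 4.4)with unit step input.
FVT: lim_{t→∞} y(t) = lim_{s→0} s*Y(s) where Y(s) = G(s)/s.
= lim_{s→0} G(s) = G(0) = num(0)/den(0) = 1/4.4 = 0.2273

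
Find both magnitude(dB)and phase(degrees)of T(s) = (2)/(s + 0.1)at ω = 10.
Substitute s = j*10: T(j10) = 0.0019998 - 0.19998j.
|T| = 20*log₁₀(sqrt(Re²+Im²)) = -13.98 dB.
∠T = atan2(Im, Re) = -89.43°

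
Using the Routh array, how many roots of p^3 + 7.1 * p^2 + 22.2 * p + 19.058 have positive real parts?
Routh array:
p^3: [1, 22.2]; p^2: [7.1, 19.058]; p^1: [19.5158]; p^0: [19.058]
First column: [1, 7.1, 19.5158, 19.058]. Sign changes = RHP roots = 0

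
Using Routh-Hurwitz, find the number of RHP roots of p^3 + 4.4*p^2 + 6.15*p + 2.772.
Routh array:
p^3: [1, 6.15]; p^2: [4.4, 2.772]; p^1: [5.52]; p^0: [2.772]
First column: [1, 4.4, 5.52, 2.772]. Sign changes = RHP roots = 0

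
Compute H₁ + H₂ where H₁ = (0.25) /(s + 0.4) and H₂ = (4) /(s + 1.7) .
Parallel: H = H₁ + H₂ = (n₁·d₂ + n₂·d₁)/(d₁·d₂).
n₁·d₂ = 0.25*s + 0.425. n₂·d₁ = 4*s + 1.6. Sum = 4.25*s + 2.025. d₁·d₂ = s^2 + 2.1*s + 0.68.
H(s) = (4.25*s + 2.025)/(s^2 + 2.1*s + 0.68)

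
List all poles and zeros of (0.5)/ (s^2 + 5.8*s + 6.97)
Set denominator = 0: s^2 + 5.8*s + 6.97 = (s + 4.1)(s + 1.7) = 0 → Poles: -1.7, -4.1
Numerator is a nonzero constant (0.5) → Zeros: none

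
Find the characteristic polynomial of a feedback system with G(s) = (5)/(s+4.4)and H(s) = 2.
Characteristic poly = G_den * H_den + G_num * H_num = (s + 4.4) + (10) = s + 14.4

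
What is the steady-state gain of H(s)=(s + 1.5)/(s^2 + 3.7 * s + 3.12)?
DC gain = H(0) = num(0)/den(0) = 1.5/3.12 = 0.4808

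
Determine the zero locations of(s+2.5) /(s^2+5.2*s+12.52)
Set numerator = 0: s + 2.5 = 0 → Zeros: -2.5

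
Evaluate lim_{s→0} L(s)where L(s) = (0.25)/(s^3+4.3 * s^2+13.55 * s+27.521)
DC gain = L(0) = num(0)/den(0) = 0.25/27.521 = 0.009084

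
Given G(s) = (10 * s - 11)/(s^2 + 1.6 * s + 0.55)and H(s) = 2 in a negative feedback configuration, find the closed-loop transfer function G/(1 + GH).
Closed-loop T = G/(1+GH).
Numerator: G_num * H_den = 10*s - 11.
Denominator: G_den * H_den + G_num * H_num = (s^2 + 1.6*s + 0.55) + (20*s - 22) = s^2 + 21.6*s - 21.45.
T(s) = (10*s - 11)/(s^2 + 21.6*s - 21.45)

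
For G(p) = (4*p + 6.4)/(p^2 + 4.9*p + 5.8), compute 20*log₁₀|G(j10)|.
Substitute p = j*10: G(j10) = 0.120369 - 0.362016j.
|G(j10)| = sqrt(Re² + Im²) = 0.3815.
20*log₁₀(0.3815) = -8.37 dB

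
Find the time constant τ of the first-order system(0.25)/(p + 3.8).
First-order system: τ = -1/pole. Pole = -3.8. τ = -1/(-3.8) = 0.2632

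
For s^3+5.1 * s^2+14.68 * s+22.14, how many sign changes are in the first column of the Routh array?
Routh array:
s^3: [1, 14.68]; s^2: [5.1, 22.14]; s^1: [10.3388]; s^0: [22.14]
First column: [1, 5.1, 10.3388, 22.14]. Sign changes = 0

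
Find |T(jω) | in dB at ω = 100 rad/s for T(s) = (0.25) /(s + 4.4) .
Substitute s = j*100: T(j100) = 0.000109787 - 0.00249517j.
|T(j100)| = sqrt(Re² + Im²) = 0.002498.
20*log₁₀(0.002498) = -52.05 dB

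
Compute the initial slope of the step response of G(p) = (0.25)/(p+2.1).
IVT: y'(0⁺) = lim_{p→∞} p²·Y(p) = lim_{p→∞} p·G(p).
deg(num) = 0, deg(den) = 1, relative degree = 1, so p·G(p) → (leading num)/(leading den) = 0.25/1 = 0.25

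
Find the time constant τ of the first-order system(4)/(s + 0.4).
First-order system: τ = -1/pole. Pole = -0.4. τ = -1/(-0.4) = 2.5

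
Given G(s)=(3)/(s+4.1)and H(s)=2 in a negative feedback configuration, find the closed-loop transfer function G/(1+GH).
Closed-loop T = G/(1+GH).
Numerator: G_num * H_den = 3.
Denominator: G_den * H_den + G_num * H_num = (s + 4.1) + (6) = s + 10.1.
T(s) = (3)/(s + 10.1)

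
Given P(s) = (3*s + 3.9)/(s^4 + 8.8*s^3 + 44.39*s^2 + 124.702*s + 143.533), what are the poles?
Set denominator = 0: s^4 + 8.8*s^3 + 44.39*s^2 + 124.702*s + 143.533 = (s^2 + 3.4*s + 18.1)(s^2 + 5.4*s + 7.93) = 0 → Poles: -1.7 + 3.9j, -1.7 - 3.9j, -2.7 + 0.8j, -2.7 - 0.8j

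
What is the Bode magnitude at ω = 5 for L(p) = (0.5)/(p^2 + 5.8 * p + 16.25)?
Substitute p = j*5: L(j5) = -0.00476807 - 0.0158027j.
|L(j5)| = sqrt(Re² + Im²) = 0.01651.
20*log₁₀(0.01651) = -35.65 dB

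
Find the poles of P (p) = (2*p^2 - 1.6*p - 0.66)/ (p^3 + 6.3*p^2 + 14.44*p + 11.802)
Set denominator = 0: p^3 + 6.3*p^2 + 14.44*p + 11.802 = (p + 2.1)(p^2 + 4.2*p + 5.62) = 0 → Poles: -2.1, -2.1 + 1.1j, -2.1 - 1.1j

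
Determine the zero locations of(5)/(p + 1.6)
Numerator is a nonzero constant (5) → Zeros: none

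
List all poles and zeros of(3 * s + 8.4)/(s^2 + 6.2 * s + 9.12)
Set denominator = 0: s^2 + 6.2*s + 9.12 = (s + 2.4)(s + 3.8) = 0 → Poles: -2.4, -3.8
Set numerator = 0: 3*s + 8.4 = 0 → Zeros: -2.8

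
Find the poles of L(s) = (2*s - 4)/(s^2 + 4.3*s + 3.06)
Set denominator = 0: s^2 + 4.3*s + 3.06 = (s + 0.9)(s + 3.4) = 0 → Poles: -0.9, -3.4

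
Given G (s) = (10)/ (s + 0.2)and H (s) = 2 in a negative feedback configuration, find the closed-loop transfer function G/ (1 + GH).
Closed-loop T = G/(1+GH).
Numerator: G_num * H_den = 10.
Denominator: G_den * H_den + G_num * H_num = (s + 0.2) + (20) = s + 20.2.
T(s) = (10)/(s + 20.2)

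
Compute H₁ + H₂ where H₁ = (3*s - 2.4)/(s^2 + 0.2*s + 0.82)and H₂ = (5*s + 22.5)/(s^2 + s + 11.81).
Parallel: H = H₁ + H₂ = (n₁·d₂ + n₂·d₁)/(d₁·d₂).
n₁·d₂ = 3*s^3 + 0.6*s^2 + 33.03*s - 28.344. n₂·d₁ = 5*s^3 + 23.5*s^2 + 8.6*s + 18.45. Sum = 8*s^3 + 24.1*s^2 + 41.63*s - 9.894. d₁·d₂ = s^4 + 1.2*s^3 + 12.83*s^2 + 3.182*s + 9.6842.
H(s) = (8*s^3 + 24.1*s^2 + 41.63*s - 9.894)/(s^4 + 1.2*s^3 + 12.83*s^2 + 3.182*s + 9.6842)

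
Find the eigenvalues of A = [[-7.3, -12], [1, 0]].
Eigenvalues solve det(λI - A) = 0.
Characteristic polynomial: λ^2 + 7.3*λ + 12 = 0.
Factor: (λ + 2.5)(λ + 4.8) = 0.
Roots: -2.5, -4.8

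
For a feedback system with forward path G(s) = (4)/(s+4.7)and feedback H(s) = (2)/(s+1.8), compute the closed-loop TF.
Closed-loop T = G/(1+GH).
Numerator: G_num * H_den = 4*s + 7.2.
Denominator: G_den * H_den + G_num * H_num = (s^2 + 6.5*s + 8.46) + (8) = s^2 + 6.5*s + 16.46.
T(s) = (4*s + 7.2)/(s^2 + 6.5*s + 16.46)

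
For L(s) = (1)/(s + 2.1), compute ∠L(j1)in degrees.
Substitute s = j*1: L(j1) = 0.38817 - 0.184843j.
∠L(j1) = atan2(Im, Re) = atan2(-0.184843, 0.38817) = -25.46°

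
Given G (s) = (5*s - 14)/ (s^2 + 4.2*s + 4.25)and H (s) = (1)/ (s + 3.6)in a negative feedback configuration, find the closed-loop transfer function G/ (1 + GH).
Closed-loop T = G/(1+GH).
Numerator: G_num * H_den = 5*s^2 + 4*s - 50.4.
Denominator: G_den * H_den + G_num * H_num = (s^3 + 7.8*s^2 + 19.37*s + 15.3) + (5*s - 14) = s^3 + 7.8*s^2 + 24.37*s + 1.3.
T(s) = (5*s^2 + 4*s - 50.4)/(s^3 + 7.8*s^2 + 24.37*s + 1.3)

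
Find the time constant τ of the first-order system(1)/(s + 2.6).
First-order system: τ = -1/pole. Pole = -2.6. τ = -1/(-2.6) = 0.3846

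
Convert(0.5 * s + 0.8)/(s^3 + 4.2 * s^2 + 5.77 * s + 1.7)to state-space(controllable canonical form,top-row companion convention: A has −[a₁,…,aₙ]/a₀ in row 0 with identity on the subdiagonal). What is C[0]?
Reachable canonical form: C = numerator coefficients (right-aligned, zero-padded to length n).
num = 0.5*s + 0.8, C = [[0, 0.5, 0.8]].
C[0] = 0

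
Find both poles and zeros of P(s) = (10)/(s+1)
Set denominator = 0: s + 1 = 0 → Poles: -1
Numerator is a nonzero constant (10) → Zeros: none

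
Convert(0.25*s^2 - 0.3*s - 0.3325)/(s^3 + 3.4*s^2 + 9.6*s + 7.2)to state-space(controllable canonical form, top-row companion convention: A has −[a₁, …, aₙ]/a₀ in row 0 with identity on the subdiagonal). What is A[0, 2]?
Reachable canonical form for den = s^3 + 3.4*s^2 + 9.6*s + 7.2: top row of A = -[a₁,a₂,...,aₙ]/a₀, ones on the subdiagonal, zeros elsewhere.
A = [[-3.4, -9.6, -7.2], [1, 0, 0], [0, 1, 0]].
A[0,2] = -7.2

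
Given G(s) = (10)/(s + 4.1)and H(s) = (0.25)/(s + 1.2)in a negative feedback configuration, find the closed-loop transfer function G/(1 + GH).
Closed-loop T = G/(1+GH).
Numerator: G_num * H_den = 10*s + 12.
Denominator: G_den * H_den + G_num * H_num = (s^2 + 5.3*s + 4.92) + (2.5) = s^2 + 5.3*s + 7.42.
T(s) = (10*s + 12)/(s^2 + 5.3*s + 7.42)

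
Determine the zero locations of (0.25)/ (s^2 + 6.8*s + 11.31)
Numerator is a nonzero constant (0.25) → Zeros: none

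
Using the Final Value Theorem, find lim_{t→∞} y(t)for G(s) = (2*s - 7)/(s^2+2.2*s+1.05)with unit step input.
FVT: lim_{t→∞} y(t) = lim_{s→0} s*Y(s) where Y(s) = G(s)/s.
= lim_{s→0} G(s) = G(0) = num(0)/den(0) = -7/1.05 = -6.667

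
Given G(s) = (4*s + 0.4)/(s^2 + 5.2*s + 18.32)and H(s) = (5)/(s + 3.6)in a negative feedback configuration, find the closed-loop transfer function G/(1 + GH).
Closed-loop T = G/(1+GH).
Numerator: G_num * H_den = 4*s^2 + 14.8*s + 1.44.
Denominator: G_den * H_den + G_num * H_num = (s^3 + 8.8*s^2 + 37.04*s + 65.952) + (20*s + 2) = s^3 + 8.8*s^2 + 57.04*s + 67.952.
T(s) = (4*s^2 + 14.8*s + 1.44)/(s^3 + 8.8*s^2 + 57.04*s + 67.952)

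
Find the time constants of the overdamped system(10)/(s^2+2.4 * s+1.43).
Overdamped: real poles at -1.1, -1.3. τ = -1/pole → τ₁ = 0.9091, τ₂ = 0.7692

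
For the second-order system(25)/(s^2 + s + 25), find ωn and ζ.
Standard form: ωn²/(s²+2ζωn·s+ωn²).
const=25=ωn² → ωn=5, s coeff=1=2ζωn → ζ=0.1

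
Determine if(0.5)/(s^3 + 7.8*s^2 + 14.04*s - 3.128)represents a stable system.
Denominator: s^3 + 7.8*s^2 + 14.04*s - 3.128 = (s - 0.2)(s + 4.6)(s + 3.4). Poles: -3.4, -4.6, 0.2. All Re(p)<0: No (unstable)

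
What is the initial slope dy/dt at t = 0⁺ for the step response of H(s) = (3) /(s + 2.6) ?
IVT: y'(0⁺) = lim_{s→∞} s²·Y(s) = lim_{s→∞} s·H(s).
deg(num) = 0, deg(den) = 1, relative degree = 1, so s·H(s) → (leading num)/(leading den) = 3/1 = 3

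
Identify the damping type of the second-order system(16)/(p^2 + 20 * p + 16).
Standard form: ωn²/(p²+2ζωn·p+ωn²) gives ωn=4, ζ=2.5.
Overdamped (ζ = 2.5 > 1)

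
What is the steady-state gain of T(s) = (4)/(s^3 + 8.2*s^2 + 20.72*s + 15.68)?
DC gain = T(0) = num(0)/den(0) = 4/15.68 = 0.2551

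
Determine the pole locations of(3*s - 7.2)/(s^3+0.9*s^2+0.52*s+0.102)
Set denominator = 0: s^3 + 0.9*s^2 + 0.52*s + 0.102 = (s + 0.3)(s^2 + 0.6*s + 0.34) = 0 → Poles: -0.3, -0.3 + 0.5j, -0.3 - 0.5j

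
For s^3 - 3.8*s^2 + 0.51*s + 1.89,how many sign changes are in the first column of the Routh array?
Routh array:
s^3: [1, 0.51]; s^2: [-3.8, 1.89]; s^1: [1.00737]; s^0: [1.89]
First column: [1, -3.8, 1.00737, 1.89]. Sign changes = 2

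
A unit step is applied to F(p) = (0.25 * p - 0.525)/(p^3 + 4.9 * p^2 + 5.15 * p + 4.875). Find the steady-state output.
FVT: lim_{t→∞} y(t) = lim_{p→0} p*Y(p) where Y(p) = F(p)/p.
= lim_{p→0} F(p) = F(0) = num(0)/den(0) = -0.525/4.875 = -0.1077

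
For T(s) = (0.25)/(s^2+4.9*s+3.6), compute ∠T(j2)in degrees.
Substitute s = j*2: T(j2) = -0.0010395 - 0.0254678j.
∠T(j2) = atan2(Im, Re) = atan2(-0.0254678, -0.0010395) = -92.34°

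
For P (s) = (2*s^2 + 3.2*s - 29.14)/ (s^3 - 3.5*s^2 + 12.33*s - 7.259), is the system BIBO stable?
Denominator: s^3 - 3.5*s^2 + 12.33*s - 7.259 = (s - 0.7)(s^2 - 2.8*s + 10.37). Poles: 0.7, 1.4 + 2.9j, 1.4 - 2.9j. All Re(p)<0: No (unstable)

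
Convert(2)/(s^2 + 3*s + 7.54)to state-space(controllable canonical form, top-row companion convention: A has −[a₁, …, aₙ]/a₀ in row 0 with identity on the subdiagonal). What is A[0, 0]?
Reachable canonical form for den = s^2 + 3*s + 7.54: top row of A = -[a₁,a₂,...,aₙ]/a₀, ones on the subdiagonal, zeros elsewhere.
A = [[-3, -7.54], [1, 0]].
A[0,0] = -3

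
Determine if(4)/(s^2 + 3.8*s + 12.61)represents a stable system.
Denominator: s^2 + 3.8*s + 12.61. Poles: -1.9 + 3j, -1.9 - 3j. All Re(p)<0: Yes (stable)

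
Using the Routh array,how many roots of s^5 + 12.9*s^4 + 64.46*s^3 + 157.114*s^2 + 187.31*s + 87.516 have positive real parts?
Routh array:
s^5: [1, 64.46, 187.31]; s^4: [12.9, 157.114, 87.516]; s^3: [52.2806, 180.526]; s^2: [112.57, 87.516]; s^1: [139.881]; s^0: [87.516]
First column: [1, 12.9, 52.2806, 112.57, 139.881, 87.516]. Sign changes = RHP roots = 0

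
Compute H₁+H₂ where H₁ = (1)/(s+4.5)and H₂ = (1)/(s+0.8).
Parallel: H = H₁ + H₂ = (n₁·d₂ + n₂·d₁)/(d₁·d₂).
n₁·d₂ = s + 0.8. n₂·d₁ = s + 4.5. Sum = 2*s + 5.3. d₁·d₂ = s^2 + 5.3*s + 3.6.
H(s) = (2*s + 5.3)/(s^2 + 5.3*s + 3.6)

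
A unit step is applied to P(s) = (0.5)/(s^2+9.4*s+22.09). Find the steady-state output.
FVT: lim_{t→∞} y(t) = lim_{s→0} s*Y(s) where Y(s) = P(s)/s.
= lim_{s→0} P(s) = P(0) = num(0)/den(0) = 0.5/22.09 = 0.02263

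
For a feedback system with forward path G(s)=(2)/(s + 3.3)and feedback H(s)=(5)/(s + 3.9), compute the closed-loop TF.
Closed-loop T = G/(1+GH).
Numerator: G_num * H_den = 2*s + 7.8.
Denominator: G_den * H_den + G_num * H_num = (s^2 + 7.2*s + 12.87) + (10) = s^2 + 7.2*s + 22.87.
T(s) = (2*s + 7.8)/(s^2 + 7.2*s + 22.87)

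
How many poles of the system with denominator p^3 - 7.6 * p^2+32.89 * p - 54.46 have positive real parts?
p^3 - 7.6*p^2 + 32.89*p - 54.46 = (p - 2.8)(p^2 - 4.8*p + 19.45). Poles: 2.4 + 3.7j, 2.4 - 3.7j, 2.8. RHP poles (Re>0): 3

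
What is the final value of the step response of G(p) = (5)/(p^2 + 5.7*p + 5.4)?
FVT: lim_{t→∞} y(t) = lim_{p→0} p*Y(p) where Y(p) = G(p)/p.
= lim_{p→0} G(p) = G(0) = num(0)/den(0) = 5/5.4 = 0.9259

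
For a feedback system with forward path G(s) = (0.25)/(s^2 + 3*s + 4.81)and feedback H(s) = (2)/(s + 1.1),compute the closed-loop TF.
Closed-loop T = G/(1+GH).
Numerator: G_num * H_den = 0.25*s + 0.275.
Denominator: G_den * H_den + G_num * H_num = (s^3 + 4.1*s^2 + 8.11*s + 5.291) + (0.5) = s^3 + 4.1*s^2 + 8.11*s + 5.791.
T(s) = (0.25*s + 0.275)/(s^3 + 4.1*s^2 + 8.11*s + 5.791)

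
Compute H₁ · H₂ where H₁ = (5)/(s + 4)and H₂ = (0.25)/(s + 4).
Series: H = H₁ · H₂ = (n₁·n₂)/(d₁·d₂).
Num: n₁·n₂ = 1.25. Den: d₁·d₂ = s^2 + 8*s + 16.
H(s) = (1.25)/(s^2 + 8*s + 16)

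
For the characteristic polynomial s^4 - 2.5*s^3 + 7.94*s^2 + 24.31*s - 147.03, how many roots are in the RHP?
s^4 - 2.5*s^3 + 7.94*s^2 + 24.31*s - 147.03 = (s + 3)(s - 2.9)(s^2 - 2.6*s + 16.9). Poles: -3, 1.3 + 3.9j, 1.3 - 3.9j, 2.9. RHP poles (Re>0): 3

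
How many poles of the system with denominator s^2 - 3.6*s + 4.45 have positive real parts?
Poles: 1.8 + 1.1j, 1.8 - 1.1j. RHP poles (Re>0): 2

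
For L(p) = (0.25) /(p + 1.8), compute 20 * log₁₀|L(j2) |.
Substitute p = j*2: L(j2) = 0.0621547 - 0.0690608j.
|L(j2)| = sqrt(Re² + Im²) = 0.09291.
20*log₁₀(0.09291) = -20.64 dB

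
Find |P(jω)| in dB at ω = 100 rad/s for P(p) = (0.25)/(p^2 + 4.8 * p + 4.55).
Substitute p = j*100: P(j100) = -2.49538e-05 - 1.19833e-06j.
|P(j100)| = sqrt(Re² + Im²) = 2.498e-05.
20*log₁₀(2.498e-05) = -92.05 dB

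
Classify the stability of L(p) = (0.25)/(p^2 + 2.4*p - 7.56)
Denominator: p^2 + 2.4*p - 7.56 = (p - 1.8)(p + 4.2). Poles: -4.2, 1.8. Unstable (1 pole(s) in RHP)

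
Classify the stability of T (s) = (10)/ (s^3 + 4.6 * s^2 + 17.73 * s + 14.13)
Denominator: s^3 + 4.6*s^2 + 17.73*s + 14.13 = (s + 1)(s^2 + 3.6*s + 14.13). Poles: -1, -1.8 + 3.3j, -1.8 - 3.3j. Stable (all poles in LHP)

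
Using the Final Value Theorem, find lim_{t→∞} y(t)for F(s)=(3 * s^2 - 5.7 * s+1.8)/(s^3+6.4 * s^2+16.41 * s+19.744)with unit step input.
FVT: lim_{t→∞} y(t) = lim_{s→0} s*Y(s) where Y(s) = F(s)/s.
= lim_{s→0} F(s) = F(0) = num(0)/den(0) = 1.8/19.744 = 0.09117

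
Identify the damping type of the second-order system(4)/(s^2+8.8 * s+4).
Standard form: ωn²/(s²+2ζωn·s+ωn²) gives ωn=2, ζ=2.2.
Overdamped (ζ = 2.2 > 1)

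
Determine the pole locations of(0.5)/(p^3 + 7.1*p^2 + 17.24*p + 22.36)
Set denominator = 0: p^3 + 7.1*p^2 + 17.24*p + 22.36 = (p + 4.3)(p^2 + 2.8*p + 5.2) = 0 → Poles: -1.4 + 1.8j, -1.4 - 1.8j, -4.3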